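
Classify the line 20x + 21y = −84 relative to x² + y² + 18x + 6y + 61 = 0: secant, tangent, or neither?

Substituting the line into the circle gives 841x² + 8778x + 23373 = 0.
Discriminant = (8778)² − 4·841·(23373) = −1573488 < 0.
No real roots: the line does not meet the circle.

neither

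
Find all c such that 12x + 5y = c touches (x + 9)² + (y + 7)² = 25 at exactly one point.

For a tangent, require d(centre, line) = r = 5.
|12·(−9) + 5·(−7) − c| / √169 = 5
|c − (−143)| = 5·13, so c = −78 or c = −208.

c = −208 or c = −78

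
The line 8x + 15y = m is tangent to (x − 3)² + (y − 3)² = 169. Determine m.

m = −152 or m = 290

Tangency holds when the distance from the centre (3, 3) to the line equals the radius 13:
|8·3 + 15·3 − m| / √289 = 13
|m − (69)| = 13·17, so m = 290 or m = −152.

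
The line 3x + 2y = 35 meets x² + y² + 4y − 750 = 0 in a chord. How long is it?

The distance from (0, −2) to the line is 39/√13, and r² = 754.
Half the chord is √(r² − d²) = √(637), so the full chord is 14√13.

14√13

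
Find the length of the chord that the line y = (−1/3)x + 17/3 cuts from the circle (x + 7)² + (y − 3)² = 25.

The distance from (−7, 3) to the line is 15/√10, and r² = 25.
Chord = 2√(r² − d²) = 2·√(5/2) = √10.

√10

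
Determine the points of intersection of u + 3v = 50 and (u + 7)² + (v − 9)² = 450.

(−22, 24) and (14, 12)

Substitute v = (50 − u)/3:
10u² + 80u − 3080 = 0  ⟹  u² + 8u − 308 = 0
u = 14 or u = −22, giving (14, 12) and (−22, 24).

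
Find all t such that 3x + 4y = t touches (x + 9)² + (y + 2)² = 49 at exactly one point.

t = −70 or t = 0

For a tangent, require d(centre, line) = r = 7.
|3·(−9) + 4·(−2) − t| / √25 = 7
|t − (−35)| = 7·5, so t = 0 or t = −70.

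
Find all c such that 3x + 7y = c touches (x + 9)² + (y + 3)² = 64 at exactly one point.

Tangency holds when the distance from the centre (−9, −3) to the line equals the radius 8:
|3·(−9) + 7·(−3) − c| / √58 = 8
|c − (−48)| = 8√58.

c = −48 ± 8√58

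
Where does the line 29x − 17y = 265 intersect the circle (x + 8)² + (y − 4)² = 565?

From the line, y = (−265 + 29x)/17. Substituting:
1130x² − 14690x − 33900 = 0  ⟹  x² − 13x − 30 = 0
x = 15 or x = −2, giving (15, 10) and (−2, −19).

(−2, −19) and (15, 10)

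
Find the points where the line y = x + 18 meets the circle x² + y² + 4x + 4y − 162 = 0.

(−13, 5) and (−9, 9)

From the line, y = x + 18. Substituting:
2x² + 44x + 234 = 0  ⟹  x² + 22x + 117 = 0
x = −9 or x = −13, giving (−9, 9) and (−13, 5).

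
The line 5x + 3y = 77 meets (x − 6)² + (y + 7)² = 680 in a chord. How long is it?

8√34

Express y = (77 − 5x)/3 and substitute into the circle:
34x² − 1088x + 3808 = 0  ⟹  x² − 32x + 112 = 0
x = 28 or x = 4, giving (28, −21) and (4, 19).
|(28, −21) − (4, 19)| = √((24)² + (−40)²) = 8√34.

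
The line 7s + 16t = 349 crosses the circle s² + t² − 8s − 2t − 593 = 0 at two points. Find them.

(−5, 24) and (27, 10)

Substitute t = (349 − 7s)/16:
305s² − 6710s − 41175 = 0  ⟹  s² − 22s − 135 = 0
s = 27 or s = −5, giving (27, 10) and (−5, 24).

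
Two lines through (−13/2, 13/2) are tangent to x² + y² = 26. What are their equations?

Write the tangent as mx − y + (13/2 − m·(−13/2)) = 0 and set its distance from the centre to √26:
(13/2m − (−13/2))² = 26(m² + 1)
5m² + 26m + 5 = 0, so m = −5 or m = −1/5.
Through (−13/2, 13/2) these give 5x + y = −26 and x + 5y = 26.

5x + y = −26 and x + 5y = 26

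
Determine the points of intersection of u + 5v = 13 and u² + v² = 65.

(−7, 4) and (8, 1)

Express v = (13 − u)/5 and substitute into the circle:
26u² − 26u − 1456 = 0  ⟹  u² − u − 56 = 0
u = 8 or u = −7, giving (8, 1) and (−7, 4).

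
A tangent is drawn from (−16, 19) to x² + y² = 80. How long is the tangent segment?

√537

With centre O = (0, 0), |OP|² = 617 and r² = 80.
By the tangent–radius right angle, tangent length = √(|PO|² − r²) = √537.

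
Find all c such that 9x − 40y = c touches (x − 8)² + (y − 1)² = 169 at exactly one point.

c = −501 or c = 565

For a tangent, require d(centre, line) = r = 13.
|9·8 − 40·1 − c| / √1681 = 13
|c − (32)| = 13·41, so c = 565 or c = −501.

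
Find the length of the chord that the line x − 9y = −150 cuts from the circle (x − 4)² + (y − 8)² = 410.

Express y = (150 + x)/9 and substitute into the circle:
82x² − 492x − 25830 = 0  ⟹  x² − 6x − 315 = 0
x = 21 or x = −15, giving (21, 19) and (−15, 15).
|(21, 19) − (−15, 15)| = √((36)² + (4)²) = 4√82.

4√82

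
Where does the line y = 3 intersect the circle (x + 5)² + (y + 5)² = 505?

Express y = 3 and substitute into the circle:
x² + 10x − 416 = 0
x = 16 or x = −26, giving (16, 3) and (−26, 3).

(−26, 3) and (16, 3)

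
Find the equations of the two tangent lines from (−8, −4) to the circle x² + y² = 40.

3x − y = −20 and x + 3y = −20

A line y − (−4) = m(x − (−8)) is tangent when its distance from (0, 0) is 2√10:
[m·(8) − (4)]² = 40(m² + 1)
3m² − 8m − 3 = 0, so m = 3 or m = −1/3.
Through (−8, −4) these give 3x − y = −20 and x + 3y = −20.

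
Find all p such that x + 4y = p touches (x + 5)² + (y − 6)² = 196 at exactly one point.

p = 19 ± 14√17

Tangency holds when the distance from the centre (−5, 6) to the line equals the radius 14:
|1·(−5) + 4·6 − p| / √17 = 14
|p − (19)| = 14√17.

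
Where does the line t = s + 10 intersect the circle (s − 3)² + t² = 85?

(−4, 6) and (−3, 7)

Express t = s + 10 and substitute into the circle:
2s² + 14s + 24 = 0  ⟹  s² + 7s + 12 = 0
s = −3 or s = −4, giving (−3, 7) and (−4, 6).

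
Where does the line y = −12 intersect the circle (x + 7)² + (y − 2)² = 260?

(−15, −12) and (1, −12)

Substitute y = −12:
x² + 14x − 15 = 0
x = 1 or x = −15, giving (1, −12) and (−15, −12).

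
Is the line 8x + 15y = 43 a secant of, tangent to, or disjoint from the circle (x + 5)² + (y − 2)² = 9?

Centre (−5, 2), r² = 9. Distance² from centre to line = (−53)²/289 = 2809/289.
Since d² > r², the line lies outside the circle.

disjoint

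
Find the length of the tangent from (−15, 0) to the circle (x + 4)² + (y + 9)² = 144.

With centre O = (−4, −9), |OP|² = 202 and r² = 144.
By the tangent–radius right angle, tangent length = √(|PO|² − r²) = √58.

√58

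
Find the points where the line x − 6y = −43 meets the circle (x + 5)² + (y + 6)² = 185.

Substitute y = (43 + x)/6:
37x² + 518x + 481 = 0  ⟹  x² + 14x + 13 = 0
x = −1 or x = −13, giving (−1, 7) and (−13, 5).

(−13, 5) and (−1, 7)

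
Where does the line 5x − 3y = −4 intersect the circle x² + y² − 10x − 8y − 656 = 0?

(−11, −17) and (16, 28)

Express y = (4 + 5x)/3 and substitute into the circle:
34x² − 170x − 5984 = 0  ⟹  x² − 5x − 176 = 0
x = 16 or x = −11, giving (16, 28) and (−11, −17).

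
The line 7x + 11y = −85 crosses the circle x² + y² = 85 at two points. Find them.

(−9, −2) and (2, −9)

From the line, y = (−85 − 7x)/11. Substituting:
170x² + 1190x − 3060 = 0  ⟹  x² + 7x − 18 = 0
x = 2 or x = −9, giving (2, −9) and (−9, −2).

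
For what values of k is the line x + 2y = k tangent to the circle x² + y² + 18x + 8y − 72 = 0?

The line touches the circle iff its distance from (−9, −4) is 13:
|1·(−9) + 2·(−4) − k| / √5 = 13
|k − (−17)| = 13√5.

k = −17 ± 13√5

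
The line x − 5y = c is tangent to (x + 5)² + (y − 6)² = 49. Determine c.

Tangency holds when the distance from the centre (−5, 6) to the line equals the radius 7:
|1·(−5) − 5·6 − c| / √26 = 7
|c − (−35)| = 7√26.

c = −35 ± 7√26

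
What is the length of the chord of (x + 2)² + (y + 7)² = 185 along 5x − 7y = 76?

From the line, y = (−76 + 5x)/7. Substituting:
74x² − 74x − 8140 = 0  ⟹  x² − x − 110 = 0
x = 11 or x = −10, giving (11, −3) and (−10, −18).
|(11, −3) − (−10, −18)| = √((21)² + (15)²) = 3√74.

3√74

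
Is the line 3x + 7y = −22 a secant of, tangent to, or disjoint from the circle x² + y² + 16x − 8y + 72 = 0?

Substituting the line into the circle gives 58x² + 1084x + 5244 = 0.
Δ = 1175056 − 1216608 = −41552.
No real roots: the line does not meet the circle.

disjoint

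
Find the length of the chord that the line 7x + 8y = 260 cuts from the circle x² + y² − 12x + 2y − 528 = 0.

Centre (6, −1), r² = 565. Perpendicular distance d from centre to line = |−226| / √113 = 226/√113.
Chord = 2√(r² − d²) = 2·√(113) = 2√113.

2√113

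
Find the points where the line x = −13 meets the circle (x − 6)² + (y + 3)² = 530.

The line gives x = −13. Substituting into the circle:
y² + 6y − 160 = 0
y = 10 or y = −16, giving (−13, 10) and (−13, −16).

(−13, −16) and (−13, 10)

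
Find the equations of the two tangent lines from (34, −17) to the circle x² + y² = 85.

6x + 7y = 85 and 2x + 9y = −85

Let a tangent through (34, −17) have slope m. Its distance from (0, 0) must equal √85:
[m·(−34) − (17)]² = 85(m² + 1)
63m² + 68m + 12 = 0, so m = −6/7 or m = −2/9.
Through (34, −17) these give 6x + 7y = 85 and 2x + 9y = −85.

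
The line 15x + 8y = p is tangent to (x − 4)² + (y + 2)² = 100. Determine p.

p = −126 or p = 214

Tangency holds when the distance from the centre (4, −2) to the line equals the radius 10:
|15·4 + 8·(−2) − p| / √289 = 10
|p − (44)| = 10·17, so p = 214 or p = −126.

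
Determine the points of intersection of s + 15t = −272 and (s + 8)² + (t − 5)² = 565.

Substitute t = (−272 − s)/15:
226s² + 4294s + 7684 = 0  ⟹  s² + 19s + 34 = 0
s = −2 or s = −17, giving (−2, −18) and (−17, −17).

(−17, −17) and (−2, −18)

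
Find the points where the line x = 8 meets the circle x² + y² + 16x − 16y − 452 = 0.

(8, −10) and (8, 26)

The line gives x = 8. Substituting into the circle:
y² − 16y − 260 = 0
y = 26 or y = −10, giving (8, 26) and (8, −10).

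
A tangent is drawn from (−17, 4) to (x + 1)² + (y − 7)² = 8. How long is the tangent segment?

√257

Centre (−1, 7), r² = 8. |PO|² = (−16)² + (−3)² = 265.
The tangent meets the radius at right angles, so tangent² = |PO|² − r² = 265 − 8 = 257.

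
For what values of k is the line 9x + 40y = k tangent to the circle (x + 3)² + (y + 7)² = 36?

k = −553 or k = −61

Tangency holds when the distance from the centre (−3, −7) to the line equals the radius 6:
|9·(−3) + 40·(−7) − k| / √1681 = 6
|k − (−307)| = 6·41, so k = −61 or k = −553.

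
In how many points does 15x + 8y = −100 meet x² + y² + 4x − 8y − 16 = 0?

1

d² = (15·(−2) + 8·4 − (−100))²/289 = 36; r² = 36.
Since d² = r², the line is tangent.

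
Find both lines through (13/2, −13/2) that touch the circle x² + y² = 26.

x + 5y = −26 and 5x + y = 26

Write the tangent as mx − y + (−13/2 − m·(13/2)) = 0 and set its distance from the centre to √26:
[m·(−13/2) − (13/2)]² = 26(m² + 1)
5m² + 26m + 5 = 0, so m = −1/5 or m = −5.
Through (13/2, −13/2) these give x + 5y = −26 and 5x + y = 26.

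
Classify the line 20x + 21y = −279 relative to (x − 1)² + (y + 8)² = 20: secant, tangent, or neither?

Substituting the line into the circle gives 841x² + 3558x + 3942 = 0.
Δ = 12659364 − 13260888 = −601524.
No real roots: the line does not meet the circle.

neither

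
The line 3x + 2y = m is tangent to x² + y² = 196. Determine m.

m = ±14√13

The line touches the circle iff its distance from (0, 0) is 14:
|3·0 + 2·0 − m| / √13 = 14
|m| = 14√13.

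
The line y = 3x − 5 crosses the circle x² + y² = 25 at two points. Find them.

Substitute y = 3x − 5:
10x² − 30x = 0  ⟹  x² − 3x = 0
x = 3 or x = 0, giving (3, 4) and (0, −5).

(0, −5) and (3, 4)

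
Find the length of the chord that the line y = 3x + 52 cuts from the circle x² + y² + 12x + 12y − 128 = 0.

4√10

Express y = 3x + 52 and substitute into the circle:
10x² + 360x + 3200 = 0  ⟹  x² + 36x + 320 = 0
x = −16 or x = −20, giving (−16, 4) and (−20, −8).
Chord length = distance between (−16, 4) and (−20, −8) = √160 = 4√10.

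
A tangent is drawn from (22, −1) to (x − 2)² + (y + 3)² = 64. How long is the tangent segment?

2√85

Centre (2, −3), r² = 64. |PO|² = (20)² + (2)² = 404.
By the tangent–radius right angle, tangent length = √(|PO|² − r²) = √340 = 2√85.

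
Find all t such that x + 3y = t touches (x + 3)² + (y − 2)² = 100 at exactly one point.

t = 3 ± 10√10

The line touches the circle iff its distance from (−3, 2) is 10:
|1·(−3) + 3·2 − t| / √10 = 10
|t − (3)| = 10√10.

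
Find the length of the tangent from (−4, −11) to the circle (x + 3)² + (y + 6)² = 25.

1

The centre is (−3, −6) and r = 5. The square of the distance from P to the centre is 1 + 25 = 26.
By the tangent–radius right angle, tangent length = √(|PO|² − r²) = √1 = 1.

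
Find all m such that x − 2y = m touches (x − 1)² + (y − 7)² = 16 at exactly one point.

The line touches the circle iff its distance from (1, 7) is 4:
|1·1 − 2·7 − m| / √5 = 4
|m − (−13)| = 4√5.

m = −13 ± 4√5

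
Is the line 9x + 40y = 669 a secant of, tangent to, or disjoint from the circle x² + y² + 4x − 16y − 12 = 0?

Substituting the line into the circle gives 1681x² + 118x + 201 = 0.
Discriminant = (118)² − 4·1681·(201) = −1337600 < 0.
No real roots: the line does not meet the circle.

disjoint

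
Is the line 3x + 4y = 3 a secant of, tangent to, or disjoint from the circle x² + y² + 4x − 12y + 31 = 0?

tangent

Substituting the line into the circle gives 25x² + 190x + 361 = 0.
Δ = 36100 − 36100 = 0.
A repeated root: the line is tangent.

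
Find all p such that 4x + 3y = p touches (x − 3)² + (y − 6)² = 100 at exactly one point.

For a tangent, require d(centre, line) = r = 10.
|4·3 + 3·6 − p| / √25 = 10
|p − (30)| = 10·5, so p = 80 or p = −20.

p = −20 or p = 80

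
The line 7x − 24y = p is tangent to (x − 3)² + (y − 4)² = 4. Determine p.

p = −125 or p = −25

For a tangent, require d(centre, line) = r = 2.
|7·3 − 24·4 − p| / √625 = 2
|p − (−75)| = 2·25, so p = −25 or p = −125.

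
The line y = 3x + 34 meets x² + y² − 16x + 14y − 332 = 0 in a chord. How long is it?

3√10

The distance from (8, −7) to the line is 65/√10, and r² = 445.
Chord = 2√(r² − d²) = 2·√(45/2) = 3√10.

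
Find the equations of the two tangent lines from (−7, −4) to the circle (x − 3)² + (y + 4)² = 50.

x − y = −3 and x + y = −11

A line y − (−4) = m(x − (−7)) is tangent when its distance from (3, −4) is 5√2:
[m·(10) − (0)]² = 50(m² + 1)
m² − 1 = 0, so m = 1 or m = −1.
Through (−7, −4) these give x − y = −3 and x + y = −11.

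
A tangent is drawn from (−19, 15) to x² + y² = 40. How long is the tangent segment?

√546

Centre (0, 0), r² = 40. |PO|² = (−19)² + (15)² = 586.
By the tangent–radius right angle, tangent length = √(|PO|² − r²) = √546.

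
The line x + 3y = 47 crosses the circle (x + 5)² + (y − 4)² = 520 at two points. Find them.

(−19, 22) and (17, 10)

From the line, y = (47 − x)/3. Substituting:
10x² + 20x − 3230 = 0  ⟹  x² + 2x − 323 = 0
x = 17 or x = −19, giving (17, 10) and (−19, 22).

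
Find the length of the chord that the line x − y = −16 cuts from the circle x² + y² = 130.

2√2

From the line, y = x + 16. Substituting:
2x² + 32x + 126 = 0  ⟹  x² + 16x + 63 = 0
x = −7 or x = −9, giving (−7, 9) and (−9, 7).
Chord length = distance between (−7, 9) and (−9, 7) = √8 = 2√2.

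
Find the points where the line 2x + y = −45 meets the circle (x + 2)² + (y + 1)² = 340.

(−20, −5) and (−16, −13)

From the line, y = −2x − 45. Substituting:
5x² + 180x + 1600 = 0  ⟹  x² + 36x + 320 = 0
x = −16 or x = −20, giving (−16, −13) and (−20, −5).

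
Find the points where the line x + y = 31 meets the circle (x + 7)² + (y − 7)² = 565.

(2, 29) and (15, 16)

From the line, y = −x + 31. Substituting:
2x² − 34x + 60 = 0  ⟹  x² − 17x + 30 = 0
x = 15 or x = 2, giving (15, 16) and (2, 29).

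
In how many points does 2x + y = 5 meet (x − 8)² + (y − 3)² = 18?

0

Centre (8, 3), r² = 18. Distance² from centre to line = (14)²/5 = 196/5.
Since d² > r², the line lies outside the circle.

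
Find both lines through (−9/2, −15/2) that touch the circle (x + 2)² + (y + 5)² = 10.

x + 3y = −27 and 3x + y = −21

A line y − (−15/2) = m(x − (−9/2)) is tangent when its distance from (−2, −5) is √10:
(5/2m − (5/2))² = 10(m² + 1)
3m² + 10m + 3 = 0, so m = −1/3 or m = −3.
With m = −1/3: x + 3y = −27. With m = −3: 3x + y = −21.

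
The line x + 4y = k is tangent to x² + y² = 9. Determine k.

Tangency holds when the distance from the centre (0, 0) to the line equals the radius 3:
|1·0 + 4·0 − k| / √17 = 3
|k| = 3√17.

k = ±3√17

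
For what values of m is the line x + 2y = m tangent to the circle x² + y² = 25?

Tangency holds when the distance from the centre (0, 0) to the line equals the radius 5:
|1·0 + 2·0 − m| / √5 = 5
|m| = 5√5.

m = ±5√5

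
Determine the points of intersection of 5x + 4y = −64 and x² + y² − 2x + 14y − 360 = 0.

Express y = (−64 − 5x)/4 and substitute into the circle:
41x² + 328x − 5248 = 0  ⟹  x² + 8x − 128 = 0
x = 8 or x = −16, giving (8, −26) and (−16, 4).

(−16, 4) and (8, −26)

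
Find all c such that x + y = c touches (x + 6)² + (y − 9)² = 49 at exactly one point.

c = 3 ± 7√2

For a tangent, require d(centre, line) = r = 7.
|1·(−6) + 1·9 − c| / √2 = 7
|c − (3)| = 7√2.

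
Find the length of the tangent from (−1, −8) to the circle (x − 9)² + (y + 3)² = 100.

Centre (9, −3), r² = 100. |PO|² = (−10)² + (−5)² = 125.
Power of the point: PT² = |PO|² − r² = 25, so PT = 5.

5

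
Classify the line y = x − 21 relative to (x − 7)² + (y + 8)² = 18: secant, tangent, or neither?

tangent

Substituting the line into the circle gives 2x² − 40x + 200 = 0.
Discriminant = (−40)² − 4·2·(200) = 0.
A repeated root: the line is tangent.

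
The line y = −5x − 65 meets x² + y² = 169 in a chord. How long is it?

The distance from (0, 0) to the line is 65/√26, and r² = 169.
Half the chord is √(r² − d²) = √(13/2), so the full chord is √26.

√26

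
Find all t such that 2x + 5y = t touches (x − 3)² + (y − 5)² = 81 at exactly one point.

The line touches the circle iff its distance from (3, 5) is 9:
|2·3 + 5·5 − t| / √29 = 9
|t − (31)| = 9√29.

t = 31 ± 9√29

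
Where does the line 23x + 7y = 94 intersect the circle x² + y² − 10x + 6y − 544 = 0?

Express y = (94 − 23x)/7 and substitute into the circle:
578x² − 5780x − 13872 = 0  ⟹  x² − 10x − 24 = 0
x = 12 or x = −2, giving (12, −26) and (−2, 20).

(−2, 20) and (12, −26)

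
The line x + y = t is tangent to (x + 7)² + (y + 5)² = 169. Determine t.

Tangency holds when the distance from the centre (−7, −5) to the line equals the radius 13:
|1·(−7) + 1·(−5) − t| / √2 = 13
|t − (−12)| = 13√2.

t = −12 ± 13√2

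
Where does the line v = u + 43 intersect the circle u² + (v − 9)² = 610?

(−21, 22) and (−13, 30)

From the line, v = u + 43. Substituting:
2u² + 68u + 546 = 0  ⟹  u² + 34u + 273 = 0
u = −13 or u = −21, giving (−13, 30) and (−21, 22).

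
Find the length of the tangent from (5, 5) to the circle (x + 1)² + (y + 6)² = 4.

With centre O = (−1, −6), |OP|² = 157 and r² = 4.
The tangent meets the radius at right angles, so tangent² = |PO|² − r² = 157 − 4 = 153.

3√17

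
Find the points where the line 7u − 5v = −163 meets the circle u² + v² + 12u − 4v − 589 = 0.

(−29, −8) and (−4, 27)

Substitute v = (163 + 7u)/5:
74u² + 2442u + 8584 = 0  ⟹  u² + 33u + 116 = 0
u = −4 or u = −29, giving (−4, 27) and (−29, −8).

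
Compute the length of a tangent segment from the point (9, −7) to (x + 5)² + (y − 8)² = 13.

With centre O = (−5, 8), |OP|² = 421 and r² = 13.
The tangent meets the radius at right angles, so tangent² = |PO|² − r² = 421 − 13 = 408.

2√102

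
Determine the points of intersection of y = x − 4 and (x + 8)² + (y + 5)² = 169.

Express y = x − 4 and substitute into the circle:
2x² + 18x − 104 = 0  ⟹  x² + 9x − 52 = 0
x = 4 or x = −13, giving (4, 0) and (−13, −17).

(−13, −17) and (4, 0)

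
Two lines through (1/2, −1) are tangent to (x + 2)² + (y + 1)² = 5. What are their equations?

2x − y = 2 and 2x + y = 0

Let a tangent through (1/2, −1) have slope m. Its distance from (−2, −1) must equal √5:
(−5/2m − (0))² = 5(m² + 1)
m² − 4 = 0, so m = 2 or m = −2.
With m = 2: 2x − y = 2. With m = −2: 2x + y = 0.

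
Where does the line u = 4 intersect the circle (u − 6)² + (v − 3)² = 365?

The line gives u = 4. Substituting into the circle:
v² − 6v − 352 = 0
v = 22 or v = −16, giving (4, 22) and (4, −16).

(4, −16) and (4, 22)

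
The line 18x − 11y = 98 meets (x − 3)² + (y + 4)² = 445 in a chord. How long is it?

2√445

From the line, y = (−98 + 18x)/11. Substituting:
445x² − 2670x − 49840 = 0  ⟹  x² − 6x − 112 = 0
x = 14 or x = −8, giving (14, 14) and (−8, −22).
|(14, 14) − (−8, −22)| = √((22)² + (36)²) = 2√445.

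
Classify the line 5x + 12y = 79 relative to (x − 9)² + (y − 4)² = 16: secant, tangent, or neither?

secant

d² = (5·9 + 12·4 − (79))²/169 = 196/169; r² = 16.
Since d² < r², the line cuts the circle twice.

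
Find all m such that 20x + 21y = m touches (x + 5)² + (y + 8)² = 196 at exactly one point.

m = −674 or m = 138

Tangency holds when the distance from the centre (−5, −8) to the line equals the radius 14:
|20·(−5) + 21·(−8) − m| / √841 = 14
|m − (−268)| = 14·29, so m = 138 or m = −674.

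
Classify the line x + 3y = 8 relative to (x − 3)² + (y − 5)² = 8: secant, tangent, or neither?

Substituting the line into the circle gives 10x² − 40x + 58 = 0.
Δ = 1600 − 2320 = −720.
No real roots: the line does not meet the circle.

neither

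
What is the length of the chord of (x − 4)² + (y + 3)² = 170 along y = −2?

From the line, y = −2. Substituting:
x² − 8x − 153 = 0
x = 17 or x = −9, giving (17, −2) and (−9, −2).
|(17, −2) − (−9, −2)| = √((26)² + (0)²) = 26.

26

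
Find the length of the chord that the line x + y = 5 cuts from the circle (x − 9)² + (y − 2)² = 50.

8√2

From the line, y = −x + 5. Substituting:
2x² − 24x + 40 = 0  ⟹  x² − 12x + 20 = 0
x = 10 or x = 2, giving (10, −5) and (2, 3).
Chord length = distance between (10, −5) and (2, 3) = √128 = 8√2.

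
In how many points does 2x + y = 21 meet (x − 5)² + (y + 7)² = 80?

d² = (2·5 + 1·(−7) − (21))²/5 = 324/5; r² = 80.
Since d² < r², the line cuts the circle twice.

2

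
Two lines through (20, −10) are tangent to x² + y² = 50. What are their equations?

x + y = 10 and x + 7y = −50

Let a tangent through (20, −10) have slope m. Its distance from (0, 0) must equal 5√2:
[m·(−20) − (10)]² = 50(m² + 1)
7m² + 8m + 1 = 0, so m = −1 or m = −1/7.
With m = −1: x + y = 10. With m = −1/7: x + 7y = −50.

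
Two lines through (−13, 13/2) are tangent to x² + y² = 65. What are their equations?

7x + 4y = −65 and x − 8y = −65

Write the tangent as mx − y + (13/2 − m·(−13)) = 0 and set its distance from the centre to √65:
(13m − (−13/2))² = 65(m² + 1)
32m² + 52m − 7 = 0, so m = −7/4 or m = 1/8.
Through (−13, 13/2) these give 7x + 4y = −65 and x − 8y = −65.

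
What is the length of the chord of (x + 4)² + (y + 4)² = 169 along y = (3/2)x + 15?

6√13

Express y = (30 + 3x)/2 and substitute into the circle:
13x² + 260x + 832 = 0  ⟹  x² + 20x + 64 = 0
x = −4 or x = −16, giving (−4, 9) and (−16, −9).
|(−4, 9) − (−16, −9)| = √((12)² + (18)²) = 6√13.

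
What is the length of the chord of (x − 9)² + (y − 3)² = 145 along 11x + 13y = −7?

Substitute y = (−7 − 11x)/13:
290x² − 2030x − 8700 = 0  ⟹  x² − 7x − 30 = 0
x = 10 or x = −3, giving (10, −9) and (−3, 2).
Chord length = distance between (10, −9) and (−3, 2) = √290 = √290.

√290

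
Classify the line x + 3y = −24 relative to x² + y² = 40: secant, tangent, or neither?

neither

Substituting the line into the circle gives 10x² + 48x + 216 = 0.
Discriminant = (48)² − 4·10·(216) = −6336 < 0.
No real roots: the line does not meet the circle.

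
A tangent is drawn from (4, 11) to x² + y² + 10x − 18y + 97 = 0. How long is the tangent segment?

Centre (−5, 9), r² = 9. |PO|² = (9)² + (2)² = 85.
Power of the point: PT² = |PO|² − r² = 76, so PT = 2√19.

2√19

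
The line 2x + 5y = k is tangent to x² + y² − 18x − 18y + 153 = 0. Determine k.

The line touches the circle iff its distance from (9, 9) is 3:
|2·9 + 5·9 − k| / √29 = 3
|k − (63)| = 3√29.

k = 63 ± 3√29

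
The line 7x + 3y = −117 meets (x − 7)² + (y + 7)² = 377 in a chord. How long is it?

Substitute y = (−117 − 7x)/3:
58x² + 1218x + 6264 = 0  ⟹  x² + 21x + 108 = 0
x = −9 or x = −12, giving (−9, −18) and (−12, −11).
|(−9, −18) − (−12, −11)| = √((3)² + (−7)²) = √58.

√58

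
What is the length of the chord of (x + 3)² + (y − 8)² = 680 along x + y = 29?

Centre (−3, 8), r² = 680. Perpendicular distance d from centre to line = |−24| / √2 = 24/√2.
Half the chord is √(r² − d²) = √(392), so the full chord is 28√2.

28√2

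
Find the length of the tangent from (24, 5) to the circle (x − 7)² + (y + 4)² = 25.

Centre (7, −4), r² = 25. |PO|² = (17)² + (9)² = 370.
The tangent meets the radius at right angles, so tangent² = |PO|² − r² = 370 − 25 = 345.

√345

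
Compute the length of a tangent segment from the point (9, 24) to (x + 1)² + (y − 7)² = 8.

The centre is (−1, 7) and r = 2√2. The square of the distance from P to the centre is 100 + 289 = 389.
The tangent meets the radius at right angles, so tangent² = |PO|² − r² = 389 − 8 = 381.

√381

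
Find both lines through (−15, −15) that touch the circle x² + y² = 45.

x − 2y = 15 and 2x − y = −15

A line y − (−15) = m(x − (−15)) is tangent when its distance from (0, 0) is 3√5:
[m·(15) − (15)]² = 45(m² + 1)
2m² − 5m + 2 = 0, so m = 1/2 or m = 2.
With m = 1/2: x − 2y = 15. With m = 2: 2x − y = −15.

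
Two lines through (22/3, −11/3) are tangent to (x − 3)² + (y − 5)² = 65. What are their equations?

Write the tangent as mx − y + (−11/3 − m·(22/3)) = 0 and set its distance from the centre to √65:
(−13/3m − (26/3))² = 65(m² + 1)
32m² − 52m − 7 = 0, so m = 7/4 or m = −1/8.
With m = 7/4: 7x − 4y = 66. With m = −1/8: x + 8y = −22.

7x − 4y = 66 and x + 8y = −22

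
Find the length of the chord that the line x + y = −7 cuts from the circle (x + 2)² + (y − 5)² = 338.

Substitute y = −x − 7:
2x² + 28x − 190 = 0  ⟹  x² + 14x − 95 = 0
x = 5 or x = −19, giving (5, −12) and (−19, 12).
|(5, −12) − (−19, 12)| = √((24)² + (−24)²) = 24√2.

24√2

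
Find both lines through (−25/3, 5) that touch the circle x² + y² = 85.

Let a tangent through (−25/3, 5) have slope m. Its distance from (0, 0) must equal √85:
[m·(25/3) − (−5)]² = 85(m² + 1)
14m² − 75m + 54 = 0, so m = 6/7 or m = 9/2.
With m = 6/7: 6x − 7y = −85. With m = 9/2: 9x − 2y = −85.

6x − 7y = −85 and 9x − 2y = −85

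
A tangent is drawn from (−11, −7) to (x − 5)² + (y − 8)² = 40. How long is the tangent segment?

Centre (5, 8), r² = 40. |PO|² = (−16)² + (−15)² = 481.
Power of the point: PT² = |PO|² − r² = 441, so PT = 21.

21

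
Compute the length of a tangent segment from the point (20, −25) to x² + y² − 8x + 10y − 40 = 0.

5√23

With centre O = (4, −5), |OP|² = 656 and r² = 81.
By the tangent–radius right angle, tangent length = √(|PO|² − r²) = √575 = 5√23.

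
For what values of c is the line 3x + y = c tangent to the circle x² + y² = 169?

c = ±13√10

The line touches the circle iff its distance from (0, 0) is 13:
|3·0 + 1·0 − c| / √10 = 13
|c| = 13√10.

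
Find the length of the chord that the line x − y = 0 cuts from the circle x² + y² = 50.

10√2

Substitute y = x:
2x² − 50 = 0  ⟹  x² − 25 = 0
x = 5 or x = −5, giving (5, 5) and (−5, −5).
|(5, 5) − (−5, −5)| = √((10)² + (10)²) = 10√2.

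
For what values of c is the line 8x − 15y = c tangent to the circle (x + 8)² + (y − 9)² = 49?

For a tangent, require d(centre, line) = r = 7.
|8·(−8) − 15·9 − c| / √289 = 7
|c − (−199)| = 7·17, so c = −80 or c = −318.

c = −318 or c = −80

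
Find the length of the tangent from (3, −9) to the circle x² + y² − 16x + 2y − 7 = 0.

√17

The centre is (8, −1) and r = 6√2. The square of the distance from P to the centre is 25 + 64 = 89.
By the tangent–radius right angle, tangent length = √(|PO|² − r²) = √17.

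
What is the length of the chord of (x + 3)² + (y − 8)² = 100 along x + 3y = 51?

Centre (−3, 8), r² = 100. Perpendicular distance d from centre to line = |−30| / √10 = 30/√10.
Half the chord is √(r² − d²) = √(10), so the full chord is 2√10.

2√10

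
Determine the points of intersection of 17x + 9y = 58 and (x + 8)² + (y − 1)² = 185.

From the line, y = (58 − 17x)/9. Substituting:
370x² − 370x − 7400 = 0  ⟹  x² − x − 20 = 0
x = 5 or x = −4, giving (5, −3) and (−4, 14).

(−4, 14) and (5, −3)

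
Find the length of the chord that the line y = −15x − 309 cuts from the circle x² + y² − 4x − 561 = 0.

√226

From the line, y = −15x − 309. Substituting:
226x² + 9266x + 94920 = 0  ⟹  x² + 41x + 420 = 0
x = −20 or x = −21, giving (−20, −9) and (−21, 6).
|(−20, −9) − (−21, 6)| = √((1)² + (−15)²) = √226.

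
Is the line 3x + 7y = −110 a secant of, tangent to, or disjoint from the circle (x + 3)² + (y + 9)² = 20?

disjoint

d² = (3·(−3) + 7·(−9) − (−110))²/58 = 722/29; r² = 20.
Since d² > r², the line lies outside the circle.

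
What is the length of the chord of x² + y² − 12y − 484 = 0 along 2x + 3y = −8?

The distance from (0, 6) to the line is 26/√13, and r² = 520.
Chord = 2√(r² − d²) = 2·√(468) = 12√13.

12√13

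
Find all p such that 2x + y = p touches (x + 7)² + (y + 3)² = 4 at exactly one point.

p = −17 ± 2√5

The line touches the circle iff its distance from (−7, −3) is 2:
|2·(−7) + 1·(−3) − p| / √5 = 2
|p − (−17)| = 2√5.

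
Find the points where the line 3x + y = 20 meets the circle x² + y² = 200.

(2, 14) and (10, −10)

Express y = −3x + 20 and substitute into the circle:
10x² − 120x + 200 = 0  ⟹  x² − 12x + 20 = 0
x = 10 or x = 2, giving (10, −10) and (2, 14).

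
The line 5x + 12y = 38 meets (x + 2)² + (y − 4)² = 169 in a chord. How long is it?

Substitute y = (38 − 5x)/12:
169x² + 676x − 23660 = 0  ⟹  x² + 4x − 140 = 0
x = 10 or x = −14, giving (10, −1) and (−14, 9).
Chord length = distance between (10, −1) and (−14, 9) = √676 = 26.

26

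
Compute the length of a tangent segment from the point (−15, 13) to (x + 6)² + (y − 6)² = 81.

With centre O = (−6, 6), |OP|² = 130 and r² = 81.
The tangent meets the radius at right angles, so tangent² = |PO|² − r² = 130 − 81 = 49.

7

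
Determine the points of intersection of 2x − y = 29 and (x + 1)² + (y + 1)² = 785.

(0, −29) and (22, 15)

From the line, y = 2x − 29. Substituting:
5x² − 110x = 0  ⟹  x² − 22x = 0
x = 22 or x = 0, giving (22, 15) and (0, −29).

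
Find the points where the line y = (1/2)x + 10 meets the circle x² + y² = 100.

(−8, 6) and (0, 10)

Express y = (20 + x)/2 and substitute into the circle:
5x² + 40x = 0  ⟹  x² + 8x = 0
x = 0 or x = −8, giving (0, 10) and (−8, 6).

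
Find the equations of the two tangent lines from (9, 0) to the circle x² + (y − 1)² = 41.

4x − 5y = 36 and 5x + 4y = 45

A line y − (0) = m(x − (9)) is tangent when its distance from (0, 1) is √41:
(−9m − (1))² = 41(m² + 1)
20m² + 9m − 20 = 0, so m = 4/5 or m = −5/4.
With m = 4/5: 4x − 5y = 36. With m = −5/4: 5x + 4y = 45.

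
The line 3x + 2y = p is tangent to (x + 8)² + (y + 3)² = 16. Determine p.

p = −30 ± 4√13

For a tangent, require d(centre, line) = r = 4.
|3·(−8) + 2·(−3) − p| / √13 = 4
|p − (−30)| = 4√13.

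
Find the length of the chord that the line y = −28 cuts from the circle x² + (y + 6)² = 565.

From the line, y = −28. Substituting:
x² − 81 = 0
x = 9 or x = −9, giving (9, −28) and (−9, −28).
Chord length = distance between (9, −28) and (−9, −28) = √324 = 18.

18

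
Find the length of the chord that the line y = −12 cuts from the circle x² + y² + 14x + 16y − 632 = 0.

The distance from (−7, −8) to the line is 4, and r² = 745.
Chord = 2√(r² − d²) = 2·√(729) = 54.

54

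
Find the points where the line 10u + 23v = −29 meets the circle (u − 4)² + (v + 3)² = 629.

(−19, 7) and (27, −13)

Substitute v = (−29 − 10u)/23:
629u² − 5032u − 322677 = 0  ⟹  u² − 8u − 513 = 0
u = 27 or u = −19, giving (27, −13) and (−19, 7).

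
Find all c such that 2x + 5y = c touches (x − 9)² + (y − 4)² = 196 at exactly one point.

Tangency holds when the distance from the centre (9, 4) to the line equals the radius 14:
|2·9 + 5·4 − c| / √29 = 14
|c − (38)| = 14√29.

c = 38 ± 14√29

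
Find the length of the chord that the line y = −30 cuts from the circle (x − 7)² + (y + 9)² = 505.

16

The distance from (7, −9) to the line is 21, and r² = 505.
Half the chord is √(r² − d²) = √(64), so the full chord is 16.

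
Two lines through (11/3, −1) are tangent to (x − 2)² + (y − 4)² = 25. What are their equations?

A line y − (−1) = m(x − (11/3)) is tangent when its distance from (2, 4) is 5:
[m·(−5/3) − (5)]² = 25(m² + 1)
4m² − 3m = 0, so m = 0 or m = 3/4.
With m = 0: y = −1. With m = 3/4: 3x − 4y = 15.

y = −1 and 3x − 4y = 15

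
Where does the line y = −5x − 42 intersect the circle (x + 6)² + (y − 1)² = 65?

(−10, 8) and (−7, −7)

Substitute y = −5x − 42:
26x² + 442x + 1820 = 0  ⟹  x² + 17x + 70 = 0
x = −7 or x = −10, giving (−7, −7) and (−10, 8).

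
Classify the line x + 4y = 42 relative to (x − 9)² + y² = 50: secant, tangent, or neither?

neither

d² = (1·9 + 4·0 − (42))²/17 = 1089/17; r² = 50.
Since d² > r², the line lies outside the circle.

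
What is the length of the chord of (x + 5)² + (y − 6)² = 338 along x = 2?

The line gives x = 2. Substituting into the circle:
y² − 12y − 253 = 0
y = 23 or y = −11, giving (2, 23) and (2, −11).
Chord length = distance between (2, 23) and (2, −11) = √1156 = 34.

34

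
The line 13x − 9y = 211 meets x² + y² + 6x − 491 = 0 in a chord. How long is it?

10√10

Centre (−3, 0), r² = 500. Perpendicular distance d from centre to line = |−250| / √250 = 250/√250.
Chord = 2√(r² − d²) = 2·√(250) = 10√10.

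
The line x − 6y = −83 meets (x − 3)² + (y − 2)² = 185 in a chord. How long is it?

2√37

Substitute y = (83 + x)/6:
37x² − 74x − 1295 = 0  ⟹  x² − 2x − 35 = 0
x = 7 or x = −5, giving (7, 15) and (−5, 13).
|(7, 15) − (−5, 13)| = √((12)² + (2)²) = 2√37.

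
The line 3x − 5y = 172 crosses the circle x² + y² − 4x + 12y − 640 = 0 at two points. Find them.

From the line, y = (−172 + 3x)/5. Substituting:
34x² − 952x + 3264 = 0  ⟹  x² − 28x + 96 = 0
x = 24 or x = 4, giving (24, −20) and (4, −32).

(4, −32) and (24, −20)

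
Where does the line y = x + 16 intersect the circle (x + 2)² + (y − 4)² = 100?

(−12, 4) and (−2, 14)

Express y = x + 16 and substitute into the circle:
2x² + 28x + 48 = 0  ⟹  x² + 14x + 24 = 0
x = −2 or x = −12, giving (−2, 14) and (−12, 4).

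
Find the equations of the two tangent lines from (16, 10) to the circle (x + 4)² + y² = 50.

x − y = 6 and x − 7y = −54

Let a tangent through (16, 10) have slope m. Its distance from (−4, 0) must equal 5√2:
(−20m − (−10))² = 50(m² + 1)
7m² − 8m + 1 = 0, so m = 1 or m = 1/7.
Through (16, 10) these give x − y = 6 and x − 7y = −54.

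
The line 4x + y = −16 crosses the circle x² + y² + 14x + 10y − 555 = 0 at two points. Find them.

(−9, 20) and (3, −28)

Express y = −4x − 16 and substitute into the circle:
17x² + 102x − 459 = 0  ⟹  x² + 6x − 27 = 0
x = 3 or x = −9, giving (3, −28) and (−9, 20).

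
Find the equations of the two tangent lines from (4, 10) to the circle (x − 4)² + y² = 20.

Write the tangent as mx − y + (10 − m·(4)) = 0 and set its distance from the centre to 2√5:
(0m − (−10))² = 20(m² + 1)
m² − 4 = 0, so m = −2 or m = 2.
With m = −2: 2x + y = 18. With m = 2: 2x − y = −2.

2x + y = 18 and 2x − y = −2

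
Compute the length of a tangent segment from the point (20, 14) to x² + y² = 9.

Centre (0, 0), r² = 9. |PO|² = (20)² + (14)² = 596.
By the tangent–radius right angle, tangent length = √(|PO|² − r²) = √587.

√587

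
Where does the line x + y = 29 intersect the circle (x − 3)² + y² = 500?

Substitute y = −x + 29:
2x² − 64x + 350 = 0  ⟹  x² − 32x + 175 = 0
x = 25 or x = 7, giving (25, 4) and (7, 22).

(7, 22) and (25, 4)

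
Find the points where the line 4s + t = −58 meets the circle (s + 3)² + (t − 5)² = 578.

(−20, 22) and (−10, −18)

Substitute t = −4s − 58:
17s² + 510s + 3400 = 0  ⟹  s² + 30s + 200 = 0
s = −10 or s = −20, giving (−10, −18) and (−20, 22).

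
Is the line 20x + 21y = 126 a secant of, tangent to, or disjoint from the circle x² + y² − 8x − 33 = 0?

Substituting the line into the circle gives 841x² − 8568x + 1323 = 0.
Discriminant = (−8568)² − 4·841·(1323) = 68960052 > 0.
Two real roots: the line is a secant.

secant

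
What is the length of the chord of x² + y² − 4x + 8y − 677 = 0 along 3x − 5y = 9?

9√34

Centre (2, −4), r² = 697. Perpendicular distance d from centre to line = |17| / √34 = 17/√34.
Half the chord is √(r² − d²) = √(1377/2), so the full chord is 9√34.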